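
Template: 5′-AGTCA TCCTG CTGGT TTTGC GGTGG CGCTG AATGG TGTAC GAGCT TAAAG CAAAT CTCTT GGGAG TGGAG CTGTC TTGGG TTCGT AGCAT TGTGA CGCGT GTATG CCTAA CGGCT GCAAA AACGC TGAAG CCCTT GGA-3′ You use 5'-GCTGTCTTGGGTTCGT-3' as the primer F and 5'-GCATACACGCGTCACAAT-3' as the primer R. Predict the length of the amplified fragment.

37 bp

The forward primer matches the template at positions 70–85.
The reverse primer's reverse complement is ATTGTGACGCGTGTATGC, which matches the template at positions 89–106.
The product runs from position 70 to position 106, so its length is 106 − 70 + 1 = 37 bp.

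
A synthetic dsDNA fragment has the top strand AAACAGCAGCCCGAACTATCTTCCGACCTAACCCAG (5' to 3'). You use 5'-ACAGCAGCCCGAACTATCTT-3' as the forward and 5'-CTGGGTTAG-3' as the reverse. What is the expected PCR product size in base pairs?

34 bp

The forward primer matches the template at positions 3–22.
Reverse complement of the reverse primer: CTAACCCAG. This occurs on the top strand at positions 28–36.
The product runs from position 3 to position 36, so its length is 36 − 3 + 1 = 34 bp.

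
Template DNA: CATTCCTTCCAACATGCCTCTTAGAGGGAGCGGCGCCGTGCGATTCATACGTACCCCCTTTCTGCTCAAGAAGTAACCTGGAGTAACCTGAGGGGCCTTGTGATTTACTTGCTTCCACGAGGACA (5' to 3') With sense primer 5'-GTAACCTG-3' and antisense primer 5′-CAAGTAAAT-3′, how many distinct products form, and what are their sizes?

The forward primer GTAACCTG matches the top strand at positions 73–80, 83–90.
The reverse primer's reverse complement is ATTTACTTG, matching at positions 103–111.
Each forward site pairs with the reverse site to give a product ending at position 111: sizes 39, 29 bp.

Two products: 39 bp, 29 bp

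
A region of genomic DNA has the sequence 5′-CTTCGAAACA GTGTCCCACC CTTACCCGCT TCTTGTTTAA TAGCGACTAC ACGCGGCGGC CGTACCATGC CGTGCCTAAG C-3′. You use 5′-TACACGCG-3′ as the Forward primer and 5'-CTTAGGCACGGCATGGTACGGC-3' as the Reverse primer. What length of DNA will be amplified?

33 bp

The forward primer matches the template at positions 48–55.
The reverse primer's reverse complement is GCCGTACCATGCCGTGCCTAAG, which matches the template at positions 59–80.
The product runs from position 48 to position 80, so its length is 80 − 48 + 1 = 33 bp.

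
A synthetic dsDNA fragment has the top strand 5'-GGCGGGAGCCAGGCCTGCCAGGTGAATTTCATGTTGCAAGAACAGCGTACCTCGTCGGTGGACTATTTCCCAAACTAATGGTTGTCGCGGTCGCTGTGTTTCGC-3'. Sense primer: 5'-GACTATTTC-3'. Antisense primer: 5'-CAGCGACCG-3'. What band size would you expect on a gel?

36 bp

The forward primer matches the template at positions 61–69.
Taking the reverse complement of CAGCGACCG gives CGGTCGCTG, found at positions 88–96 on the template; the primer anneals here to the top strand with its 3' end pointing upstream.
Amplicon spans positions 61–96: 36 bp.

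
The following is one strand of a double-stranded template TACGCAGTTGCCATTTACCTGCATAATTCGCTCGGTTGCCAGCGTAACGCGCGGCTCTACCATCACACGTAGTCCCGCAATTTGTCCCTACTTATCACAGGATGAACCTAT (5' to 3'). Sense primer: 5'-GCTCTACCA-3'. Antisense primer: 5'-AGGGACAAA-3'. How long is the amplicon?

Forward primer GCTCTACCA is found on the top strand at positions 54–62.
Reverse complement of the reverse primer: TTTGTCCCT. This occurs on the top strand at positions 81–89.
Product length = (reverse-primer end) − (forward-primer start) + 1 = 89 − 54 + 1 = 36 bp.

36 bp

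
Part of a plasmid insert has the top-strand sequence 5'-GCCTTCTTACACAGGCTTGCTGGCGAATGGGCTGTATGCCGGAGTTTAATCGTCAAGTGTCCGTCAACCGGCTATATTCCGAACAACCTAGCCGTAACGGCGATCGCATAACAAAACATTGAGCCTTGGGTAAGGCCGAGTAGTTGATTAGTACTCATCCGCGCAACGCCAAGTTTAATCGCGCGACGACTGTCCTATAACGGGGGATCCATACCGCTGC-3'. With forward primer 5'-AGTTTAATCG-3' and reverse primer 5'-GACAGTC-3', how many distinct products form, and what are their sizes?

The forward primer AGTTTAATCG matches the top strand at positions 43–52, 172–181.
The reverse primer's reverse complement is GACTGTC, matching at positions 188–194.
Each forward site pairs with the reverse site to give a product ending at position 194: sizes 152, 23 bp.

Two products: 152 bp, 23 bp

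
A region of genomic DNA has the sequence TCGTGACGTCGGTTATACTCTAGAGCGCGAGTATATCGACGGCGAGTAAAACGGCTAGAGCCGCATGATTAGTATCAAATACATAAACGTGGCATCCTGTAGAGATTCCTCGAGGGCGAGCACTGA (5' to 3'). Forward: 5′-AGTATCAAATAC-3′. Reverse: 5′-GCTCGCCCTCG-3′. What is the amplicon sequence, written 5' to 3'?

Forward primer AGTATCAAATAC is found on the top strand at positions 71–82.
Taking the reverse complement of GCTCGCCCTCG gives CGAGGGCGAGC, found at positions 111–121 on the template; the primer anneals here to the top strand with its 3' end pointing upstream.
The product is the template from position 71 through 121 (51 bp).

5'-AGTATCAAATACATAAACGTGGCATCCTGTAGAGATTCCTCGAGGGCGAGC-3'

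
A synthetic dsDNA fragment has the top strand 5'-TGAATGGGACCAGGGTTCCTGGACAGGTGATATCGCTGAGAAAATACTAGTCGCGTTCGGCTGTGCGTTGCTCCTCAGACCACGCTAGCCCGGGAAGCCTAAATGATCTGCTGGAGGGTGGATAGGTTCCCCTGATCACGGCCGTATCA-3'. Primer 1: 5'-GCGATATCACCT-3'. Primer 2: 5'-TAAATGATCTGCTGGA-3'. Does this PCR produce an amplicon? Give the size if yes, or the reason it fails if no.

No product — the primers' 3' ends point away from each other.

Primer 1 (GCGATATCACCT) has reverse complement AGGTGATATCGC, which matches the top strand at positions 25–36; primer 1 anneals to the top strand there with its 3' end pointing upstream toward position 25.
Primer 2 (TAAATGATCTGCTGGA) matches the top strand directly at positions 100–115; it anneals to the bottom strand with its 3' end pointing downstream toward position 115.
The 3' ends diverge (primer 1 extends toward position 1, primer 2 toward position 149), so the primers never converge on a shared product.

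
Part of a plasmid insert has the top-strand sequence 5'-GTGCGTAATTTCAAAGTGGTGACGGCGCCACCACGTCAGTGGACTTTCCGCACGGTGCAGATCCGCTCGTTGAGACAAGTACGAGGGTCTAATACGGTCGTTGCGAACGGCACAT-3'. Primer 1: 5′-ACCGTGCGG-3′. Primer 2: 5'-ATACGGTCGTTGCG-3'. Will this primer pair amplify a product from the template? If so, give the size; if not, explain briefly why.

No product — the primers' 3' ends point away from each other.

Primer 1 (ACCGTGCGG) has reverse complement CCGCACGGT, which matches the top strand at positions 48–56; primer 1 anneals to the top strand there with its 3' end pointing upstream toward position 48.
Primer 2 (ATACGGTCGTTGCG) matches the top strand directly at positions 92–105; it anneals to the bottom strand with its 3' end pointing downstream toward position 105.
The 3' ends diverge (primer 1 extends toward position 1, primer 2 toward position 115), so the primers never converge on a shared product.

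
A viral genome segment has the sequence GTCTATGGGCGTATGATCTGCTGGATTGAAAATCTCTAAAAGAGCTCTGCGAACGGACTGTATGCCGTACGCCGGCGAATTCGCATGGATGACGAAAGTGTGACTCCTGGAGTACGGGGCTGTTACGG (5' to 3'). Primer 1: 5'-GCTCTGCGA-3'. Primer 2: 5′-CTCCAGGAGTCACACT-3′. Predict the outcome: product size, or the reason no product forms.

Primer 1 (GCTCTGCGA) matches the top strand at positions 44–52; it acts as a forward primer.
Primer 2's reverse complement is AGTGTGACTCCTGGAG, matching the top strand at positions 97–112; it acts as a reverse primer.
The 3' ends face each other across positions 44–112, giving a 69 bp product.

Yes — a 69 bp product.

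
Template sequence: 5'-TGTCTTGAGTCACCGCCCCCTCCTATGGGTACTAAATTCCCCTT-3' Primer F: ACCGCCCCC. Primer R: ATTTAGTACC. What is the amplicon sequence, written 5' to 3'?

The forward primer matches the template at positions 12–20.
Reverse complement of the reverse primer: GGTACTAAAT. This occurs on the top strand at positions 28–37.
The product is the template from position 12 through 37 (26 bp).

5'-ACCGCCCCCTCCTATGGGTACTAAAT-3'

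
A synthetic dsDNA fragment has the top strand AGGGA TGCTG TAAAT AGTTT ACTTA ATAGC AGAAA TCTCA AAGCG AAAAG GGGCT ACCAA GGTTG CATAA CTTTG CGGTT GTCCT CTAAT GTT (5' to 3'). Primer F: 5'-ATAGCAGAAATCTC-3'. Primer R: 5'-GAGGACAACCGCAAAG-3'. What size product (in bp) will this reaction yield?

Forward primer ATAGCAGAAATCTC is found on the top strand at positions 26–39.
Taking the reverse complement of GAGGACAACCGCAAAG gives CTTTGCGGTTGTCCTC, found at positions 71–86 on the template; the primer anneals here to the top strand with its 3' end pointing upstream.
Amplicon spans positions 26–86: 61 bp.

61 bp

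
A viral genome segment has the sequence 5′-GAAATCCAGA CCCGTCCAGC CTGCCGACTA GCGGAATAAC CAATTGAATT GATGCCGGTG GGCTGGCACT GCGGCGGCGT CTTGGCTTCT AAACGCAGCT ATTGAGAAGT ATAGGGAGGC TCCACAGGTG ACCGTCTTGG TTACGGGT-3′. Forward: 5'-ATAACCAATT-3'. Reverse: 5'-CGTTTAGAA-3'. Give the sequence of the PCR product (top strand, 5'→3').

5'-ATAACCAATTGAATTGATGCCGGTGGGCTGGCACTGCGGCGGCGTCTTGGCTTCTAAACG-3'

Forward primer ATAACCAATT is found on the top strand at positions 36–45.
The reverse primer's reverse complement is TTCTAAACG, which matches the template at positions 87–95.
The product is the template from position 36 through 95 (60 bp).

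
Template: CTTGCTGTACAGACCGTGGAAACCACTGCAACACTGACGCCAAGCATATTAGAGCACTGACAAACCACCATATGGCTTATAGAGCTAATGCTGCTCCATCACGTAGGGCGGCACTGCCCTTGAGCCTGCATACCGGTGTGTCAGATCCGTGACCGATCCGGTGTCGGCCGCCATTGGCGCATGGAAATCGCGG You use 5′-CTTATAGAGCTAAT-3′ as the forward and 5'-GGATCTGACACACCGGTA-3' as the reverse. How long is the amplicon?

Forward primer CTTATAGAGCTAAT is found on the top strand at positions 76–89.
Reverse complement of the reverse primer: TACCGGTGTGTCAGATCC. This occurs on the top strand at positions 131–148.
Product length = (reverse-primer end) − (forward-primer start) + 1 = 148 − 76 + 1 = 73 bp.

73 bp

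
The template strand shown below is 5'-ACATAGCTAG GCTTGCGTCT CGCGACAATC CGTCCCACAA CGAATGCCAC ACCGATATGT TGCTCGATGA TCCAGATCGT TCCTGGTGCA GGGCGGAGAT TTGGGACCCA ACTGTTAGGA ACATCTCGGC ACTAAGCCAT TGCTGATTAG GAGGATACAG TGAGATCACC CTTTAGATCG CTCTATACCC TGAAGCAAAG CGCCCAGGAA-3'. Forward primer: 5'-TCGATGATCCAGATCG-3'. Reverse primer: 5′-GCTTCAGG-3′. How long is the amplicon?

133 bp

Forward primer TCGATGATCCAGATCG is found on the top strand at positions 64–79.
Taking the reverse complement of GCTTCAGG gives CCTGAAGC, found at positions 189–196 on the template; the primer anneals here to the top strand with its 3' end pointing upstream.
Product length = (reverse-primer end) − (forward-primer start) + 1 = 196 − 64 + 1 = 133 bp.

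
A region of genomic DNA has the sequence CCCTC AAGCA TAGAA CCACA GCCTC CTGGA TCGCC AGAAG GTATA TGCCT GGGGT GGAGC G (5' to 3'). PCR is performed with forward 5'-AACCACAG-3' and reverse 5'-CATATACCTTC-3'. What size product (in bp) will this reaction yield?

34 bp

Scanning the template, AACCACAG occurs at positions 14–21; this primer anneals to the bottom strand there with its 3' end pointing downstream.
Taking the reverse complement of CATATACCTTC gives GAAGGTATATG, found at positions 37–47 on the template; the primer anneals here to the top strand with its 3' end pointing upstream.
Product length = (reverse-primer end) − (forward-primer start) + 1 = 47 − 14 + 1 = 34 bp.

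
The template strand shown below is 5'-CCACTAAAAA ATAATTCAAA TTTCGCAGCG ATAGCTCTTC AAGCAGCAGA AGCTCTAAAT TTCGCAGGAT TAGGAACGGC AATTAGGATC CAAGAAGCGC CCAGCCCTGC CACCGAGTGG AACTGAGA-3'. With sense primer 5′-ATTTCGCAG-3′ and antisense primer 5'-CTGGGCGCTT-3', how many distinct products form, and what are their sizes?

The forward primer ATTTCGCAG matches the top strand at positions 20–28, 59–67.
The reverse primer's reverse complement is AAGCGCCCAG, matching at positions 95–104.
Each forward site pairs with the reverse site to give a product ending at position 104: sizes 85, 46 bp.

Two products: 85 bp, 46 bp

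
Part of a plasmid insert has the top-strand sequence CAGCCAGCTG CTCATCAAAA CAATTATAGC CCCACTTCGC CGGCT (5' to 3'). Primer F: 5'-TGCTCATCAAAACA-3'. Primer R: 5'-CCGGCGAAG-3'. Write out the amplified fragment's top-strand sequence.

5'-TGCTCATCAAAACAATTATAGCCCCACTTCGCCGG-3'

Forward primer TGCTCATCAAAACA is found on the top strand at positions 9–22.
The reverse primer's reverse complement is CTTCGCCGG, which matches the template at positions 35–43.
The product is the template from position 9 through 43 (35 bp).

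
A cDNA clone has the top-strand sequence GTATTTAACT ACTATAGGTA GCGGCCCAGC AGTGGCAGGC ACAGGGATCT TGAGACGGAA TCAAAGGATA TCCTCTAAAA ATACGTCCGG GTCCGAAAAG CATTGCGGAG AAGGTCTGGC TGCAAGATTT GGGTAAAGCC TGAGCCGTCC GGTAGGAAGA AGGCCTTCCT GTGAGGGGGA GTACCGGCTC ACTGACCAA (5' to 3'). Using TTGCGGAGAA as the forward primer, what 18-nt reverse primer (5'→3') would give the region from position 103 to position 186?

The product's 3' end on the top strand is position 186.
The reverse primer anneals to the top strand over positions 169–186, i.e. to CTGTGAGGGGGAGTACCG.
Its sequence written 5'→3' is the reverse complement: CGGTACTCCCCCTCACAG.

5'-CGGTACTCCCCCTCACAG-3'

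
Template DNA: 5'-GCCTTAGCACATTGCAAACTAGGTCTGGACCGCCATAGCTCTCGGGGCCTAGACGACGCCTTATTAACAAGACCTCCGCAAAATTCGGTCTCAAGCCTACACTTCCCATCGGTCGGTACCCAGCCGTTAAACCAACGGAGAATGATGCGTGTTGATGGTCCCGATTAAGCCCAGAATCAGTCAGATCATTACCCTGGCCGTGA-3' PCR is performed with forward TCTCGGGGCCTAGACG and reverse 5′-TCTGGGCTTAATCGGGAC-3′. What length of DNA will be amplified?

The forward primer matches the template at positions 40–55.
Reverse complement of the reverse primer: GTCCCGATTAAGCCCAGA. This occurs on the top strand at positions 158–175.
Product length = (reverse-primer end) − (forward-primer start) + 1 = 175 − 40 + 1 = 136 bp.

136 bp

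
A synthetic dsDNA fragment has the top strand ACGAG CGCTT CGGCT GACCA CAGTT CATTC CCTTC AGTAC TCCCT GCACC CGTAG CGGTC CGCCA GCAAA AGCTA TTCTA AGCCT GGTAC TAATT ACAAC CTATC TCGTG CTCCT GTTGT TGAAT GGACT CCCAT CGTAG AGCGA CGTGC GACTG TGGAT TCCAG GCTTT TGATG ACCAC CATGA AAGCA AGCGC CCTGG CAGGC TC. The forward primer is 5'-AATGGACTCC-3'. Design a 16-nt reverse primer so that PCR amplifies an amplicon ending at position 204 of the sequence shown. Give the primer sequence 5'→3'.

5'-CCTGCCAGGGCGCTTG-3'

The forward primer binds at positions 123–132; the product's 3' end on the top strand is position 204.
The reverse primer anneals to the top strand over positions 189–204, i.e. to CAAGCGCCCTGGCAGG.
Its sequence written 5'→3' is the reverse complement: CCTGCCAGGGCGCTTG.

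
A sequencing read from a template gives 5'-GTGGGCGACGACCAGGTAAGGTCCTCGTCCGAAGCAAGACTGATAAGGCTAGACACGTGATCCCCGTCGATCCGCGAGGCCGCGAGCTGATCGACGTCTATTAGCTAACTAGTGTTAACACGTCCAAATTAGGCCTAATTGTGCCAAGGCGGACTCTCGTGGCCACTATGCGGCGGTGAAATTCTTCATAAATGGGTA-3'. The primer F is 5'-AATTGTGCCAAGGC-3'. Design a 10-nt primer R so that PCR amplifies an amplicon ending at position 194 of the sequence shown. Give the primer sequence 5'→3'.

The forward primer binds at positions 137–150; the product's 3' end on the top strand is position 194.
The reverse primer anneals to the top strand over positions 185–194, i.e. to TTCATAAATG.
Its sequence written 5'→3' is the reverse complement: CATTTATGAA.

5'-CATTTATGAA-3'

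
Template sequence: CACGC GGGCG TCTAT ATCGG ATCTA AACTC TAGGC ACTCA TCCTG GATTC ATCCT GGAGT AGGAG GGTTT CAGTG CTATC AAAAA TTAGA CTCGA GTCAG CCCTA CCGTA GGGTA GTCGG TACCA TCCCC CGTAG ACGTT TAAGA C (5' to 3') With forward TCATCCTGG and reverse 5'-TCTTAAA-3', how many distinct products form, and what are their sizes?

Two products: 108 bp, 97 bp

The forward primer TCATCCTGG matches the top strand at positions 38–46, 49–57.
The reverse primer's reverse complement is TTTAAGA, matching at positions 139–145.
Each forward site pairs with the reverse site to give a product ending at position 145: sizes 108, 97 bp.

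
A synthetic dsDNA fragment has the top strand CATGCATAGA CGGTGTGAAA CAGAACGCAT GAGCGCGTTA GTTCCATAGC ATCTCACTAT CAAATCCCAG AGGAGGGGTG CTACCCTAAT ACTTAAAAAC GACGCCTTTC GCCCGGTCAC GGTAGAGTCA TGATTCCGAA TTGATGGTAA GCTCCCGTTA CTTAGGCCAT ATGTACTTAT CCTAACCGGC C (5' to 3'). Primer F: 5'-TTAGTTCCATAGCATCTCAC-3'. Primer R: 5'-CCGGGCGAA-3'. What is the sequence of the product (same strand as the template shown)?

Scanning the template, TTAGTTCCATAGCATCTCAC occurs at positions 38–57; this primer anneals to the bottom strand there with its 3' end pointing downstream.
The reverse primer's reverse complement is TTCGCCCGG, which matches the template at positions 108–116.
The product is the template from position 38 through 116 (79 bp).

5'-TTAGTTCCATAGCATCTCACTATCAAATCCCAGAGGAGGGGTGCTACCCTAATACTTAAAAACGACGCCTTTCGCCCGG-3'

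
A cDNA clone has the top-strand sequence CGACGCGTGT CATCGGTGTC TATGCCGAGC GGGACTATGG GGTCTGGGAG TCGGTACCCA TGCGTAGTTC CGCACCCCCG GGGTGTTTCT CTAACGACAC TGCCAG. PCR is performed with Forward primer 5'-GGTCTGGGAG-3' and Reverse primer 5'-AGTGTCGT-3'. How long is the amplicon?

61 bp

Forward primer GGTCTGGGAG is found on the top strand at positions 41–50.
Taking the reverse complement of AGTGTCGT gives ACGACACT, found at positions 94–101 on the template; the primer anneals here to the top strand with its 3' end pointing upstream.
Product length = (reverse-primer end) − (forward-primer start) + 1 = 101 − 41 + 1 = 61 bp.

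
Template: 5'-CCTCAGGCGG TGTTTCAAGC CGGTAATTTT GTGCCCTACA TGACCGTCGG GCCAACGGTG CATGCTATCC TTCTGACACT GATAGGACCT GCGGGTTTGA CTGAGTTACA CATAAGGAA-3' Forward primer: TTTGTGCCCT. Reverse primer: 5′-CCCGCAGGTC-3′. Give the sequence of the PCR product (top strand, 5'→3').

5'-TTTGTGCCCTACATGACCGTCGGGCCAACGGTGCATGCTATCCTTCTGACACTGATAGGACCTGCGGG-3'

Forward primer TTTGTGCCCT is found on the top strand at positions 28–37.
Reverse complement of the reverse primer: GACCTGCGGG. This occurs on the top strand at positions 86–95.
The product is the template from position 28 through 95 (68 bp).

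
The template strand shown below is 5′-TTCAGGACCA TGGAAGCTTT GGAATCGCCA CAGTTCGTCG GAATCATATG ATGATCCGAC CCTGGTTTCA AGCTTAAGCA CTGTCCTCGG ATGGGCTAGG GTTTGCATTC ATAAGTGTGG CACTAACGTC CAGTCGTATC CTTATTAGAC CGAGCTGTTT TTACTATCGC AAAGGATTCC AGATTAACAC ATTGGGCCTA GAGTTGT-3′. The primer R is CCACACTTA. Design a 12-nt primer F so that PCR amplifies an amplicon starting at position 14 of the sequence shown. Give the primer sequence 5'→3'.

5'-AAGCTTTGGAAT-3'

The reverse primer's reverse complement TAAGTGTGG matches the template at positions 112–120; the product starts at position 14.
The forward primer is identical to the top strand over positions 14–25: AAGCTTTGGAAT.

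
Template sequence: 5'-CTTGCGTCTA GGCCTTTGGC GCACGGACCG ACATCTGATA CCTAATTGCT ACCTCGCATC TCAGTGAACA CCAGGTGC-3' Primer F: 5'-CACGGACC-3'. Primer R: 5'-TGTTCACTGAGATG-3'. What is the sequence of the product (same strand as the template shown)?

5'-CACGGACCGACATCTGATACCTAATTGCTACCTCGCATCTCAGTGAACA-3'

Forward primer CACGGACC is found on the top strand at positions 22–29.
The reverse primer's reverse complement is CATCTCAGTGAACA, which matches the template at positions 57–70.
The product is the template from position 22 through 70 (49 bp).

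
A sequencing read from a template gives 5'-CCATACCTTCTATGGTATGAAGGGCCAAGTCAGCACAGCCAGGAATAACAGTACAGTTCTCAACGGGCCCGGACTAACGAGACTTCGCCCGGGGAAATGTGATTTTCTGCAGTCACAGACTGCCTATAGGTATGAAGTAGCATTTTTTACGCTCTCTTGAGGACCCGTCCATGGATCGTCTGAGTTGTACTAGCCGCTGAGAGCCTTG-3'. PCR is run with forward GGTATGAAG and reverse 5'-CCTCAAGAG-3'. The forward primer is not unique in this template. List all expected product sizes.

The forward primer GGTATGAAG matches the top strand at positions 14–22, 129–137.
The reverse primer's reverse complement is CTCTTGAGG, matching at positions 154–162.
Each forward site pairs with the reverse site to give a product ending at position 162: sizes 149, 34 bp.

149 bp, 34 bp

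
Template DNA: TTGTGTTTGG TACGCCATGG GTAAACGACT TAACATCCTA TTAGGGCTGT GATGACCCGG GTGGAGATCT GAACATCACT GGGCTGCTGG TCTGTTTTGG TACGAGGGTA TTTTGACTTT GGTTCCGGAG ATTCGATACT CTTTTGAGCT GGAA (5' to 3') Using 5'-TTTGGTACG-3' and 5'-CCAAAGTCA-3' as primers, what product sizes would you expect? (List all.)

117 bp, 27 bp

The forward primer TTTGGTACG matches the top strand at positions 6–14, 96–104.
The reverse primer's reverse complement is TGACTTTGG, matching at positions 114–122.
Each forward site pairs with the reverse site to give a product ending at position 122: sizes 117, 27 bp.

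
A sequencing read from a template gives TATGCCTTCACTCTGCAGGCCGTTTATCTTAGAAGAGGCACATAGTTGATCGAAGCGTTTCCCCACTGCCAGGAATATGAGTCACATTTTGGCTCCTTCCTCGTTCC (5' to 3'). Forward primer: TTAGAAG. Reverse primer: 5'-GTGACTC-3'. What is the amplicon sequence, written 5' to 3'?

5'-TTAGAAGAGGCACATAGTTGATCGAAGCGTTTCCCCACTGCCAGGAATATGAGTCAC-3'

The forward primer matches the template at positions 29–35.
Taking the reverse complement of GTGACTC gives GAGTCAC, found at positions 79–85 on the template; the primer anneals here to the top strand with its 3' end pointing upstream.
The product is the template from position 29 through 85 (57 bp).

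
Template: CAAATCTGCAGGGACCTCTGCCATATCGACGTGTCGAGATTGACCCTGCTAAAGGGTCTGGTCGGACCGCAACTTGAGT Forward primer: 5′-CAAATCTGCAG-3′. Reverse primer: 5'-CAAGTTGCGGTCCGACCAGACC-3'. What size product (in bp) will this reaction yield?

The forward primer matches the template at positions 1–11.
The reverse primer's reverse complement is GGTCTGGTCGGACCGCAACTTG, which matches the template at positions 55–76.
Product length = (reverse-primer end) − (forward-primer start) + 1 = 76 − 1 + 1 = 76 bp.

76 bp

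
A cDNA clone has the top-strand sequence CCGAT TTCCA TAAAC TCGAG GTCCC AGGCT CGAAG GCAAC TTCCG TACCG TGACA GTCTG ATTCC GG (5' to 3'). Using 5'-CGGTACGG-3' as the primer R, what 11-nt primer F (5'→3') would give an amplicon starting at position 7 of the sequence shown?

The reverse primer's reverse complement CCGTACCG matches the template at positions 43–50; the product starts at position 7.
The forward primer is identical to the top strand over positions 7–17: TCCATAAACTC.

5'-TCCATAAACTC-3'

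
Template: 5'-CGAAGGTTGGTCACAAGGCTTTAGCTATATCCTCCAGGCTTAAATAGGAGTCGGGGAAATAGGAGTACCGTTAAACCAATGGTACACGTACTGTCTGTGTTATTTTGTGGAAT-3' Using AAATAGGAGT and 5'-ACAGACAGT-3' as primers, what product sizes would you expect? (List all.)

57 bp, 42 bp

The forward primer AAATAGGAGT matches the top strand at positions 42–51, 57–66.
The reverse primer's reverse complement is ACTGTCTGT, matching at positions 90–98.
Each forward site pairs with the reverse site to give a product ending at position 98: sizes 57, 42 bp.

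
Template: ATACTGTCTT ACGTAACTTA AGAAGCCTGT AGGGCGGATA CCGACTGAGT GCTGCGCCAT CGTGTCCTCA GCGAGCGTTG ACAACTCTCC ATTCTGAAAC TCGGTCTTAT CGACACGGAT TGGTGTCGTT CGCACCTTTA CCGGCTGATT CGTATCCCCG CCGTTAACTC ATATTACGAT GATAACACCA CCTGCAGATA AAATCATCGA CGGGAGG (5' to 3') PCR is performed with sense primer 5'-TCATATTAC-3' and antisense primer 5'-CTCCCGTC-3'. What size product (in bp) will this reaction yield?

48 bp

Scanning the template, TCATATTAC occurs at positions 169–177; this primer anneals to the bottom strand there with its 3' end pointing downstream.
Reverse complement of the reverse primer: GACGGGAG. This occurs on the top strand at positions 209–216.
Product length = (reverse-primer end) − (forward-primer start) + 1 = 216 − 169 + 1 = 48 bp.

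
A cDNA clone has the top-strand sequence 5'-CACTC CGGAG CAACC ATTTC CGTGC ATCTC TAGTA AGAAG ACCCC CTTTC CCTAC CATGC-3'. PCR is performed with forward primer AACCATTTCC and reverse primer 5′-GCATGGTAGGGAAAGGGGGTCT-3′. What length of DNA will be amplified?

Forward primer AACCATTTCC is found on the top strand at positions 12–21.
Reverse complement of the reverse primer: AGACCCCCTTTCCCTACCATGC. This occurs on the top strand at positions 39–60.
The product runs from position 12 to position 60, so its length is 60 − 12 + 1 = 49 bp.

49 bp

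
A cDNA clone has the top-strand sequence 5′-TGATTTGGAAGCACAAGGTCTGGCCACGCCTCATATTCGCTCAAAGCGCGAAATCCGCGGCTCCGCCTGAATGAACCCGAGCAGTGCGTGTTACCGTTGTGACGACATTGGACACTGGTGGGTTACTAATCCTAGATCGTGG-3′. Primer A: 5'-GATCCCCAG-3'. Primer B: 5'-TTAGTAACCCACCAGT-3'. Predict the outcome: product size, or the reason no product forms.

Primer A (GATCCCCAG) does not match the top strand, and its reverse complement CTGGGGATC does not match either.
With no annealing site for primer A, no amplification occurs.

No product — primer A has no binding site in the template.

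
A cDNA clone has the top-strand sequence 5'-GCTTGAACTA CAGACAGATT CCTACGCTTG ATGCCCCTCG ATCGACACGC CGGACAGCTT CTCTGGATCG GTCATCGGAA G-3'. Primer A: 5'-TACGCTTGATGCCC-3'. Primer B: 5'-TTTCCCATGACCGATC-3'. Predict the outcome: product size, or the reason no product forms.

No product — primer B has no binding site in the template.

Primer B (TTTCCCATGACCGATC) does not match the top strand, and its reverse complement GATCGGTCATGGGAAA does not match either.
With no annealing site for primer B, no amplification occurs.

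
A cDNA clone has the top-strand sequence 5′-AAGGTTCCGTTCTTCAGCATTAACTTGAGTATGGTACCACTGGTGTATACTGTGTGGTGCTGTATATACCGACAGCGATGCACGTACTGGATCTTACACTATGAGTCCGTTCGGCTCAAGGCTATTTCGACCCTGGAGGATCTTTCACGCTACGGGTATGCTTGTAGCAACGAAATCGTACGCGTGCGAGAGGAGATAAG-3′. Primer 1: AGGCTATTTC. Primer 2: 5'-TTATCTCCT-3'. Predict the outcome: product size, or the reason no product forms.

Yes — an 81 bp product.

Primer 1 (AGGCTATTTC) matches the top strand at positions 119–128; it acts as a forward primer.
Primer 2's reverse complement is AGGAGATAA, matching the top strand at positions 191–199; it acts as a reverse primer.
The 3' ends face each other across positions 119–199, giving an 81 bp product.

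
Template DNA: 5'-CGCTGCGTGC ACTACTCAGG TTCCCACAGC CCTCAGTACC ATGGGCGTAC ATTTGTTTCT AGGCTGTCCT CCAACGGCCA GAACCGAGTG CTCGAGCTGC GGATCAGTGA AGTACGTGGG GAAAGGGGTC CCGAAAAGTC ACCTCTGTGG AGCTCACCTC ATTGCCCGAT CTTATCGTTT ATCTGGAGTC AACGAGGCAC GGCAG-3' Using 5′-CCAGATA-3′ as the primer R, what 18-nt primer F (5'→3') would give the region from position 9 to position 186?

5'-GCACTACTCAGGTTCCCA-3'

The reverse primer's reverse complement TATCTGG matches the template at positions 180–186; the product starts at position 9.
The forward primer is identical to the top strand over positions 9–26: GCACTACTCAGGTTCCCA.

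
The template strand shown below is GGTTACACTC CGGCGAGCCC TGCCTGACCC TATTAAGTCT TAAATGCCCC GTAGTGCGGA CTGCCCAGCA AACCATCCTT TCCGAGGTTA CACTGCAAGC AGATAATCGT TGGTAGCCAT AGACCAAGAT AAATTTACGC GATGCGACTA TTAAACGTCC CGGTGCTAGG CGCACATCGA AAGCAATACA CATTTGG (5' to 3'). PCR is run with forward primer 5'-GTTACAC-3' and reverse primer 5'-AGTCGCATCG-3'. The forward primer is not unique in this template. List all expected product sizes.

148 bp, 63 bp

The forward primer GTTACAC matches the top strand at positions 2–8, 87–93.
The reverse primer's reverse complement is CGATGCGACT, matching at positions 140–149.
Each forward site pairs with the reverse site to give a product ending at position 149: sizes 148, 63 bp.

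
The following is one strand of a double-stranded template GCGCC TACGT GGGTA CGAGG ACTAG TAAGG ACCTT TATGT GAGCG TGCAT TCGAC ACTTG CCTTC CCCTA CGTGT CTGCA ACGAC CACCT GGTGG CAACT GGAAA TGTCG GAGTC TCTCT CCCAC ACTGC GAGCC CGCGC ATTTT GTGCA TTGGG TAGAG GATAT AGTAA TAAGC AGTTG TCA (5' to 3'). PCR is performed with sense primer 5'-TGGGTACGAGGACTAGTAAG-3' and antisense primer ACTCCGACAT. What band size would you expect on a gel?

Forward primer TGGGTACGAGGACTAGTAAG is found on the top strand at positions 10–29.
Reverse complement of the reverse primer: ATGTCGGAGT. This occurs on the top strand at positions 105–114.
Amplicon spans positions 10–114: 105 bp.

105 bp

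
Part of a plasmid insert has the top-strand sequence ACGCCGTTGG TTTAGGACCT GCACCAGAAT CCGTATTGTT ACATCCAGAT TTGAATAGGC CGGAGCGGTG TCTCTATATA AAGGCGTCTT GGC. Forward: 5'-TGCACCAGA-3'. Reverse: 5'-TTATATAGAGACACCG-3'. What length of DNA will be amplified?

62 bp

The forward primer matches the template at positions 20–28.
Reverse complement of the reverse primer: CGGTGTCTCTATATAA. This occurs on the top strand at positions 66–81.
The product runs from position 20 to position 81, so its length is 81 − 20 + 1 = 62 bp.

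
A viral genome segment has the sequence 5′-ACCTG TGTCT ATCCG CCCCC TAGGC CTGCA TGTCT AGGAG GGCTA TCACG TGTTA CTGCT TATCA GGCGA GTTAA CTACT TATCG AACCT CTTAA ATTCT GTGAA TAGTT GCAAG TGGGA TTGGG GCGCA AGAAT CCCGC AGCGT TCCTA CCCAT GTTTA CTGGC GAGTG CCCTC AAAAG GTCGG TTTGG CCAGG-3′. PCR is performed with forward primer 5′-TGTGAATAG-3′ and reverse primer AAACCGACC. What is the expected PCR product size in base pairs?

89 bp

Forward primer TGTGAATAG is found on the top strand at positions 100–108.
Reverse complement of the reverse primer: GGTCGGTTT. This occurs on the top strand at positions 180–188.
Product length = (reverse-primer end) − (forward-primer start) + 1 = 188 − 100 + 1 = 89 bp.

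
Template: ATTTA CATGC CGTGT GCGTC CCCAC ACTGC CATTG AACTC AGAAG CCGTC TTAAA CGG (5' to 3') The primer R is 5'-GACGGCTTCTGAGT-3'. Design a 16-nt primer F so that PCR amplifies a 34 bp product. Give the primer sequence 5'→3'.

5'-CGTCCCCACACTGCCA-3'

The reverse primer's reverse complement ACTCAGAAGCCGTC matches the template at positions 37–50, so the product ends at position 50.
A 34 bp product then starts at position 50 − 34 + 1 = 17.
The forward primer is identical to the top strand there: CGTCCCCACACTGCCA.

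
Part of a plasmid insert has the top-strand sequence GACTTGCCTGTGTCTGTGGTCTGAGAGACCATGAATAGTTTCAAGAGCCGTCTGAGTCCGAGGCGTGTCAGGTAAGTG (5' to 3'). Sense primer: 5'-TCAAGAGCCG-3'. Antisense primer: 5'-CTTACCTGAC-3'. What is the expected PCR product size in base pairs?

36 bp

Forward primer TCAAGAGCCG is found on the top strand at positions 41–50.
Reverse complement of the reverse primer: GTCAGGTAAG. This occurs on the top strand at positions 67–76.
Product length = (reverse-primer end) − (forward-primer start) + 1 = 76 − 41 + 1 = 36 bp.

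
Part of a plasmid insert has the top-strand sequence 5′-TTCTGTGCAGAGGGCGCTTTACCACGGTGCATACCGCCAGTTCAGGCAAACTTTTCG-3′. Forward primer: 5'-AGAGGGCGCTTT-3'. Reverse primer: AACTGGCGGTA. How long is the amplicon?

34 bp

Forward primer AGAGGGCGCTTT is found on the top strand at positions 9–20.
Taking the reverse complement of AACTGGCGGTA gives TACCGCCAGTT, found at positions 32–42 on the template; the primer anneals here to the top strand with its 3' end pointing upstream.
Product length = (reverse-primer end) − (forward-primer start) + 1 = 42 − 9 + 1 = 34 bp.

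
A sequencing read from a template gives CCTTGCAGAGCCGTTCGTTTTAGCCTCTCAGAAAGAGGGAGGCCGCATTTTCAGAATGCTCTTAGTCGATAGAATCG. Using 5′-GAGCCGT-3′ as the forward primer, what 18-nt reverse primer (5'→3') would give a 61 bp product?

5'-CGACTAAGAGCATTCTGA-3'

The forward primer binds at positions 8–14, so a 61 bp product ends at position 8 + 61 − 1 = 68.
The reverse primer anneals to the top strand over positions 51–68, i.e. to TCAGAATGCTCTTAGTCG.
Its sequence written 5'→3' is the reverse complement: CGACTAAGAGCATTCTGA.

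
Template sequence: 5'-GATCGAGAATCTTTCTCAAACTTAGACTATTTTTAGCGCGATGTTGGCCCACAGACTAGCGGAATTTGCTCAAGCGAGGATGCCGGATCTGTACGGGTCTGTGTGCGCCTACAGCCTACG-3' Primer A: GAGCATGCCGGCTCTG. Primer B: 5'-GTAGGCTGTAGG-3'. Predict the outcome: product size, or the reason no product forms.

No product — primer A has no binding site in the template.

Primer A (GAGCATGCCGGCTCTG) does not match the top strand, and its reverse complement CAGAGCCGGCATGCTC does not match either.
With no annealing site for primer A, no amplification occurs.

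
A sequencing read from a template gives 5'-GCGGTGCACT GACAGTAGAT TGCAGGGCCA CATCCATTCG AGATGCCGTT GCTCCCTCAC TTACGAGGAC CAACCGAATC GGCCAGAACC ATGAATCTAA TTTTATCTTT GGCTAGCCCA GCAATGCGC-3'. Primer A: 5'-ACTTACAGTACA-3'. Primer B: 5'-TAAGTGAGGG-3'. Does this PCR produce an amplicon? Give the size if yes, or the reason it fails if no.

Primer A (ACTTACAGTACA) does not match the top strand, and its reverse complement TGTACTGTAAGT does not match either.
With no annealing site for primer A, no amplification occurs.

No product — primer A has no binding site in the template.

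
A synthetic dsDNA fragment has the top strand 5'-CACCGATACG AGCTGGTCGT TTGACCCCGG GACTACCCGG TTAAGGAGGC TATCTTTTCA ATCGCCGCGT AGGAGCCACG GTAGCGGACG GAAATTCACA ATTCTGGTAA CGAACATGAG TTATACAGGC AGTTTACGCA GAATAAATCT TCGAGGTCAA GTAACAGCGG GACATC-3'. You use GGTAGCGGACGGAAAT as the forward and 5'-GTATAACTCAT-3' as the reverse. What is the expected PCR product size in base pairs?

47 bp

Scanning the template, GGTAGCGGACGGAAAT occurs at positions 80–95; this primer anneals to the bottom strand there with its 3' end pointing downstream.
The reverse primer's reverse complement is ATGAGTTATAC, which matches the template at positions 116–126.
The product runs from position 80 to position 126, so its length is 126 − 80 + 1 = 47 bp.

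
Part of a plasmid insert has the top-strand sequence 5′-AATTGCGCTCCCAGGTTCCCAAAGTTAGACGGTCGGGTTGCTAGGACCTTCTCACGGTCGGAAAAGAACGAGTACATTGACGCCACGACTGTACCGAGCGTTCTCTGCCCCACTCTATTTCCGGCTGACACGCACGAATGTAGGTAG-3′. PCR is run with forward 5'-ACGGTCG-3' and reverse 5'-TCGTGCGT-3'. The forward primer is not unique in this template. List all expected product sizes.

The forward primer ACGGTCG matches the top strand at positions 29–35, 54–60.
The reverse primer's reverse complement is ACGCACGA, matching at positions 130–137.
Each forward site pairs with the reverse site to give a product ending at position 137: sizes 109, 84 bp.

109 bp, 84 bp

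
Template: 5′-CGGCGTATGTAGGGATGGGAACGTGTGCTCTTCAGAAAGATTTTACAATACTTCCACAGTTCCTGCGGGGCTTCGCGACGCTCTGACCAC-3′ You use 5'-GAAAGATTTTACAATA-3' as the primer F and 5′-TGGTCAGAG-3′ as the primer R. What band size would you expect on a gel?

55 bp

Scanning the template, GAAAGATTTTACAATA occurs at positions 35–50; this primer anneals to the bottom strand there with its 3' end pointing downstream.
Taking the reverse complement of TGGTCAGAG gives CTCTGACCA, found at positions 81–89 on the template; the primer anneals here to the top strand with its 3' end pointing upstream.
Product length = (reverse-primer end) − (forward-primer start) + 1 = 89 − 35 + 1 = 55 bp.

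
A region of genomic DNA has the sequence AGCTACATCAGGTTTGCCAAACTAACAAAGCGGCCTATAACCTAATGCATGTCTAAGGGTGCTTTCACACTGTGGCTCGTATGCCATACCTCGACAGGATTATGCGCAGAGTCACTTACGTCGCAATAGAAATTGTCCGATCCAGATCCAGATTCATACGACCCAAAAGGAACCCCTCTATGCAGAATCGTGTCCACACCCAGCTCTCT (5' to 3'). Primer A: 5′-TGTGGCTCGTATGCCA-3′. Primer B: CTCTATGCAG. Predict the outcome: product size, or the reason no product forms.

Primer A (TGTGGCTCGTATGCCA) matches the top strand at positions 71–86 (3' end points downstream).
Primer B (CTCTATGCAG) also matches the top strand directly, at positions 176–185 — its reverse complement CTGCATAGAG is not present.
Both primers anneal to the bottom strand with 3' ends pointing the same way, so neither can prime synthesis back toward the other.

No product — both primers anneal to the same strand and extend in the same direction.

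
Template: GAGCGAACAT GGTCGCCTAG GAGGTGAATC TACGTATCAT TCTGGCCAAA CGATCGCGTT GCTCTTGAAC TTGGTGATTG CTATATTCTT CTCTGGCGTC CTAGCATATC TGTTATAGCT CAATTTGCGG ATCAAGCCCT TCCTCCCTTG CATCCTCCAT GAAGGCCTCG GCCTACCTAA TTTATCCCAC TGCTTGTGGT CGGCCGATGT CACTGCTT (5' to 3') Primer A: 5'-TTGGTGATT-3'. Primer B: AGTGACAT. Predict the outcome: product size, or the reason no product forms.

Yes — a 144 bp product.

Primer A (TTGGTGATT) matches the top strand at positions 71–79; it acts as a forward primer.
Primer B's reverse complement is ATGTCACT, matching the top strand at positions 207–214; it acts as a reverse primer.
The 3' ends face each other across positions 71–214, giving a 144 bp product.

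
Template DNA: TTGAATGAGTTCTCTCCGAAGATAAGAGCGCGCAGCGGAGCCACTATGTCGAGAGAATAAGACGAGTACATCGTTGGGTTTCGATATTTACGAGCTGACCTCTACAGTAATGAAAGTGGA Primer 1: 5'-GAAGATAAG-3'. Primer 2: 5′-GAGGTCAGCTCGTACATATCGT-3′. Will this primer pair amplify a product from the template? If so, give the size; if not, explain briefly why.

No product — primer 2 has no binding site in the template.

Primer 2 (GAGGTCAGCTCGTACATATCGT) does not match the top strand, and its reverse complement ACGATATGTACGAGCTGACCTC does not match either.
With no annealing site for primer 2, no amplification occurs.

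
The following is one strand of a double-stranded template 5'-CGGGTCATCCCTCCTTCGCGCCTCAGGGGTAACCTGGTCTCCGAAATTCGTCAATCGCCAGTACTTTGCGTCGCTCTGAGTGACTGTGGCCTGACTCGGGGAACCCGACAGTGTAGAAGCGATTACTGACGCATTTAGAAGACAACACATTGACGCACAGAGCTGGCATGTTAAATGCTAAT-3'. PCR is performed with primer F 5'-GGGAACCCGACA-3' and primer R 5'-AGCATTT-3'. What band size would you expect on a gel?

The forward primer matches the template at positions 99–110.
Taking the reverse complement of AGCATTT gives AAATGCT, found at positions 173–179 on the template; the primer anneals here to the top strand with its 3' end pointing upstream.
The product runs from position 99 to position 179, so its length is 179 − 99 + 1 = 81 bp.

81 bp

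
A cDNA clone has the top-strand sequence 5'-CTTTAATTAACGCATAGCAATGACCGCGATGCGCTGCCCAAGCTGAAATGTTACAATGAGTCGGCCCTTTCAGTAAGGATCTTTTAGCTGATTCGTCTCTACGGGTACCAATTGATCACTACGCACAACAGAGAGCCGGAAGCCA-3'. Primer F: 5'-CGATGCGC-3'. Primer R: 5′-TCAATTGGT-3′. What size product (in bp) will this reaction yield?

89 bp

The forward primer matches the template at positions 27–34.
Reverse complement of the reverse primer: ACCAATTGA. This occurs on the top strand at positions 107–115.
Amplicon spans positions 27–115: 89 bp.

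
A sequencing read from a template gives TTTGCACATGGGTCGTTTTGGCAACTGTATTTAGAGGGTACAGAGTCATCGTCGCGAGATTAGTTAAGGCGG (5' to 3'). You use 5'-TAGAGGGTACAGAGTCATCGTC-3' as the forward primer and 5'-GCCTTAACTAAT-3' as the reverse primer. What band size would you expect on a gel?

39 bp

Forward primer TAGAGGGTACAGAGTCATCGTC is found on the top strand at positions 32–53.
Taking the reverse complement of GCCTTAACTAAT gives ATTAGTTAAGGC, found at positions 59–70 on the template; the primer anneals here to the top strand with its 3' end pointing upstream.
Amplicon spans positions 32–70: 39 bp.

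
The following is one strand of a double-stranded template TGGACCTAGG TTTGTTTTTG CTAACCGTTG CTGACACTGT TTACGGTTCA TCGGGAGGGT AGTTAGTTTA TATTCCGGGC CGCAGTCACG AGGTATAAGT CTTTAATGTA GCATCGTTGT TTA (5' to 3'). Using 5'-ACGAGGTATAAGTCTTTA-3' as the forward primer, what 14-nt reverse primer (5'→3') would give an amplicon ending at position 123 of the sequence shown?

5'-TAAACAACGATGCT-3'

The forward primer binds at positions 88–105; the product's 3' end on the top strand is position 123.
The reverse primer anneals to the top strand over positions 110–123, i.e. to AGCATCGTTGTTTA.
Its sequence written 5'→3' is the reverse complement: TAAACAACGATGCT.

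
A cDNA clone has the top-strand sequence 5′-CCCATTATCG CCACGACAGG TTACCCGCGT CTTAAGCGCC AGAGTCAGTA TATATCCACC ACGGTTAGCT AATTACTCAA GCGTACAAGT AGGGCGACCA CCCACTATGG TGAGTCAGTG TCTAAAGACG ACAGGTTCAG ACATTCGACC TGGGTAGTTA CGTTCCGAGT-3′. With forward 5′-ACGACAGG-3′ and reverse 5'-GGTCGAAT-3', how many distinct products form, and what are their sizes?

The forward primer ACGACAGG matches the top strand at positions 13–20, 128–135.
The reverse primer's reverse complement is ATTCGACC, matching at positions 143–150.
Each forward site pairs with the reverse site to give a product ending at position 150: sizes 138, 23 bp.

Two products: 138 bp, 23 bp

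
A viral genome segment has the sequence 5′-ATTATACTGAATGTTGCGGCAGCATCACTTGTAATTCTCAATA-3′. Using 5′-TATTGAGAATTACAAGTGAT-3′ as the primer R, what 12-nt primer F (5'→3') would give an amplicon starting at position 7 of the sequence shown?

The reverse primer's reverse complement ATCACTTGTAATTCTCAATA matches the template at positions 24–43; the product starts at position 7.
The forward primer is identical to the top strand over positions 7–18: CTGAATGTTGCG.

5'-CTGAATGTTGCG-3'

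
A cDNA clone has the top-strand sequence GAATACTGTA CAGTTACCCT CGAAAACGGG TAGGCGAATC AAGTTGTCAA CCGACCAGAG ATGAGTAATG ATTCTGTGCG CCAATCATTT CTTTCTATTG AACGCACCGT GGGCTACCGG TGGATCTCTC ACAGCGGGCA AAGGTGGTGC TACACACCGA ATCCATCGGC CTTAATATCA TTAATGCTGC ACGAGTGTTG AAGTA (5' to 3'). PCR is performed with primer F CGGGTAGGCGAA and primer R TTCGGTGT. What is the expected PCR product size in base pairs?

135 bp

The forward primer matches the template at positions 27–38.
Taking the reverse complement of TTCGGTGT gives ACACCGAA, found at positions 154–161 on the template; the primer anneals here to the top strand with its 3' end pointing upstream.
Product length = (reverse-primer end) − (forward-primer start) + 1 = 161 − 27 + 1 = 135 bp.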